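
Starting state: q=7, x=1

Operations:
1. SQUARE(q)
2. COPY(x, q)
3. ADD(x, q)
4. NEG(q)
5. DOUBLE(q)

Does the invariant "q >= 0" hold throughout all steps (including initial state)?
No, violated after step 4

The invariant is violated after step 4.

State at each step:
Initial: q=7, x=1
After step 1: q=49, x=1
After step 2: q=49, x=49
After step 3: q=49, x=98
After step 4: q=-49, x=98
After step 5: q=-98, x=98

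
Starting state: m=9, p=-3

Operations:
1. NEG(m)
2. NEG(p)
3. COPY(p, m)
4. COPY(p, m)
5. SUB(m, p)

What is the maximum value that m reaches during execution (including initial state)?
9

Values of m at each step:
Initial: m = 9 ← maximum
After step 1: m = -9
After step 2: m = -9
After step 3: m = -9
After step 4: m = -9
After step 5: m = 0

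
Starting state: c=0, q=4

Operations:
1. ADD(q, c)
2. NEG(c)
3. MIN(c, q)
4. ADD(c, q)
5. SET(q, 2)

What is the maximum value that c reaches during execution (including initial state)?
4

Values of c at each step:
Initial: c = 0
After step 1: c = 0
After step 2: c = 0
After step 3: c = 0
After step 4: c = 4 ← maximum
After step 5: c = 4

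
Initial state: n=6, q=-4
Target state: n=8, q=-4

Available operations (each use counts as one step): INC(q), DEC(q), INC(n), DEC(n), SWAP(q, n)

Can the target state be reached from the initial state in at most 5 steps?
Yes

Path (2 steps): INC(n) → INC(n)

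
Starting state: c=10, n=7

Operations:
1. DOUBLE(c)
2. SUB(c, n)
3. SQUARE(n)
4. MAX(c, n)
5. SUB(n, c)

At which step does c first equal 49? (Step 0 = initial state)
Step 4

Tracing c:
Initial: c = 10
After step 1: c = 20
After step 2: c = 13
After step 3: c = 13
After step 4: c = 49 ← first occurrence
After step 5: c = 49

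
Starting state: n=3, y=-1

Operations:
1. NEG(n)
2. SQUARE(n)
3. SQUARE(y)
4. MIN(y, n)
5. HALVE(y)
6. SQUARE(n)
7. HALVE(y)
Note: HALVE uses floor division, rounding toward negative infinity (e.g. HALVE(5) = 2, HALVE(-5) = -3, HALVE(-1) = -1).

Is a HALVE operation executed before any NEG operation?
No

First HALVE: step 5
First NEG: step 1
Since 5 > 1, NEG comes first.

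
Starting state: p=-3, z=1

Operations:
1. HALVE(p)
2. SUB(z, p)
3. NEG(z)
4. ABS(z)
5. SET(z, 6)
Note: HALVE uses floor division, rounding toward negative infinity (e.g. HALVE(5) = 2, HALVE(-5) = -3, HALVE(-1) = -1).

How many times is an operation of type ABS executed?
1

Counting ABS operations:
Step 4: ABS(z) ← ABS
Total: 1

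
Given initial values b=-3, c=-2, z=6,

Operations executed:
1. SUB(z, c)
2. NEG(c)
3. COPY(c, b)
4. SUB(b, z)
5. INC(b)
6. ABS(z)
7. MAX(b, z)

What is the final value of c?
c = -3

Tracing execution:
Step 1: SUB(z, c) → c = -2
Step 2: NEG(c) → c = 2
Step 3: COPY(c, b) → c = -3
Step 4: SUB(b, z) → c = -3
Step 5: INC(b) → c = -3
Step 6: ABS(z) → c = -3
Step 7: MAX(b, z) → c = -3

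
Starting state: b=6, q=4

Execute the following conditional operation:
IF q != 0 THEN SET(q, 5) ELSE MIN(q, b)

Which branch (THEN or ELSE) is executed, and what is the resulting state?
Branch: THEN, Final state: b=6, q=5

Evaluating condition: q != 0
q = 4
Condition is True, so THEN branch executes
After SET(q, 5): b=6, q=5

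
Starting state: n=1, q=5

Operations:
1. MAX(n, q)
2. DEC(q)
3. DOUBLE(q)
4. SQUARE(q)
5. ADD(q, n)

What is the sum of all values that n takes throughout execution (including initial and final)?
26

Values of n at each step:
Initial: n = 1
After step 1: n = 5
After step 2: n = 5
After step 3: n = 5
After step 4: n = 5
After step 5: n = 5
Sum = 1 + 5 + 5 + 5 + 5 + 5 = 26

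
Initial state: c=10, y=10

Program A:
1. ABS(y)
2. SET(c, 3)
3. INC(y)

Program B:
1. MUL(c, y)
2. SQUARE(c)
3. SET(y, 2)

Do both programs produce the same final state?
No

Program A final state: c=3, y=11
Program B final state: c=10000, y=2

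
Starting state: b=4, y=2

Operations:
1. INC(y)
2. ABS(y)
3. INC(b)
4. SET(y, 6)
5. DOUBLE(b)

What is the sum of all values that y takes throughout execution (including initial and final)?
23

Values of y at each step:
Initial: y = 2
After step 1: y = 3
After step 2: y = 3
After step 3: y = 3
After step 4: y = 6
After step 5: y = 6
Sum = 2 + 3 + 3 + 3 + 6 + 6 = 23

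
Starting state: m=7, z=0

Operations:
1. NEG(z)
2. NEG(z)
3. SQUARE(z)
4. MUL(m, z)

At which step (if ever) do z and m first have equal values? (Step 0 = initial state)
Step 4

z and m first become equal after step 4.

Comparing values at each step:
Initial: z=0, m=7
After step 1: z=0, m=7
After step 2: z=0, m=7
After step 3: z=0, m=7
After step 4: z=0, m=0 ← equal!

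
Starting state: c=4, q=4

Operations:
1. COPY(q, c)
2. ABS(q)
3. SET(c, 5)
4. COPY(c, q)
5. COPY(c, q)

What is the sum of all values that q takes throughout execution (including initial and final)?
24

Values of q at each step:
Initial: q = 4
After step 1: q = 4
After step 2: q = 4
After step 3: q = 4
After step 4: q = 4
After step 5: q = 4
Sum = 4 + 4 + 4 + 4 + 4 + 4 = 24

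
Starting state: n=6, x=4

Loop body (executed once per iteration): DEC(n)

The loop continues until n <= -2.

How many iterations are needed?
8

Tracing iterations:
Initial: n=6, x=4
After iteration 1: n=5, x=4
After iteration 2: n=4, x=4
After iteration 3: n=3, x=4
After iteration 4: n=2, x=4
After iteration 5: n=1, x=4
After iteration 6: n=0, x=4
After iteration 7: n=-1, x=4
After iteration 8: n=-2, x=4
n <= -2 now holds, so the loop exits after 8 iterations.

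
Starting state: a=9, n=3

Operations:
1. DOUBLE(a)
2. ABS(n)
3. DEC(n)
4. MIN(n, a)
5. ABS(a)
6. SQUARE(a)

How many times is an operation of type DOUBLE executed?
1

Counting DOUBLE operations:
Step 1: DOUBLE(a) ← DOUBLE
Total: 1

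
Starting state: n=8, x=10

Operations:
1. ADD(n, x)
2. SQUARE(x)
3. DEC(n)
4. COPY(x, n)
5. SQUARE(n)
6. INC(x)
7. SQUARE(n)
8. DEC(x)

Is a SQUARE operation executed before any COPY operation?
Yes

First SQUARE: step 2
First COPY: step 4
Since 2 < 4, SQUARE comes first.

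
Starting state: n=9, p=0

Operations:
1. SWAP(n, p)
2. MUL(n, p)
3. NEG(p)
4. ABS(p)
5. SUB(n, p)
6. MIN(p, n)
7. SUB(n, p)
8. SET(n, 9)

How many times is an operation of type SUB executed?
2

Counting SUB operations:
Step 5: SUB(n, p) ← SUB
Step 7: SUB(n, p) ← SUB
Total: 2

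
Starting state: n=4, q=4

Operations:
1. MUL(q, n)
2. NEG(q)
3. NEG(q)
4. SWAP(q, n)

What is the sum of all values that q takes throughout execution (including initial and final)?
24

Values of q at each step:
Initial: q = 4
After step 1: q = 16
After step 2: q = -16
After step 3: q = 16
After step 4: q = 4
Sum = 4 + 16 + -16 + 16 + 4 = 24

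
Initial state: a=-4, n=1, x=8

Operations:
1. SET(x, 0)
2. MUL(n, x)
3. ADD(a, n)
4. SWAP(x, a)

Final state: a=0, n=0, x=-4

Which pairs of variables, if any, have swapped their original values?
None

Comparing initial and final values:
n: 1 → 0
x: 8 → -4
a: -4 → 0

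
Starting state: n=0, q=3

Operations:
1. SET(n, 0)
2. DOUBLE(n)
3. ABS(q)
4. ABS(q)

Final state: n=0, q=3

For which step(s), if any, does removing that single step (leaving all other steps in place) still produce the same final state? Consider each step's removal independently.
Step(s) 1, 2, 3, 4

Testing removal of each single step:
Without step 1: final = n=0, q=3 (same)
Without step 2: final = n=0, q=3 (same)
Without step 3: final = n=0, q=3 (same)
Without step 4: final = n=0, q=3 (same)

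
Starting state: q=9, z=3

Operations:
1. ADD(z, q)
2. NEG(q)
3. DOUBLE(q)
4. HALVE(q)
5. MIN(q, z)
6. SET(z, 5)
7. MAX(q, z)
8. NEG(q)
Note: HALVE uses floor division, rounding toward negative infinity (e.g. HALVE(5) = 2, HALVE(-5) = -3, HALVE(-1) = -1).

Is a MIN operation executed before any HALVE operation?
No

First MIN: step 5
First HALVE: step 4
Since 5 > 4, HALVE comes first.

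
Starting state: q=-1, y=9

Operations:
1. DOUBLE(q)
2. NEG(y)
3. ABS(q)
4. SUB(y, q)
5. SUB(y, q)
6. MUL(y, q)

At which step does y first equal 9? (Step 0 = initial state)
Step 0

Tracing y:
Initial: y = 9 ← first occurrence
After step 1: y = 9
After step 2: y = -9
After step 3: y = -9
After step 4: y = -11
After step 5: y = -13
After step 6: y = -26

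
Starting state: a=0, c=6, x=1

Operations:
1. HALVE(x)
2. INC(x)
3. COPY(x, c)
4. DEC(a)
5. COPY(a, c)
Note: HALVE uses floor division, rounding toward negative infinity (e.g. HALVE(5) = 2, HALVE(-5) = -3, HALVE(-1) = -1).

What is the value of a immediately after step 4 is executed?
a = -1

Tracing a through execution:
Initial: a = 0
After step 1 (HALVE(x)): a = 0
After step 2 (INC(x)): a = 0
After step 3 (COPY(x, c)): a = 0
After step 4 (DEC(a)): a = -1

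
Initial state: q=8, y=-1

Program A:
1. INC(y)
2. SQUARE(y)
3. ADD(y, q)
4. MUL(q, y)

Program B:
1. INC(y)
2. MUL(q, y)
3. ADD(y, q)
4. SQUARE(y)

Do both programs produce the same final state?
No

Program A final state: q=64, y=8
Program B final state: q=0, y=0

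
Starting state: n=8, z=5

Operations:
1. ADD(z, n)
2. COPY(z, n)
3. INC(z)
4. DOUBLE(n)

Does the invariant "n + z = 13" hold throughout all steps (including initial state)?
No, violated after step 1

The invariant is violated after step 1.

State at each step:
Initial: n=8, z=5
After step 1: n=8, z=13
After step 2: n=8, z=8
After step 3: n=8, z=9
After step 4: n=16, z=9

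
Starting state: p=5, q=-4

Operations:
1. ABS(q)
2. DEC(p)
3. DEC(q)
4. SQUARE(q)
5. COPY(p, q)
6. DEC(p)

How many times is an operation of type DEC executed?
3

Counting DEC operations:
Step 2: DEC(p) ← DEC
Step 3: DEC(q) ← DEC
Step 6: DEC(p) ← DEC
Total: 3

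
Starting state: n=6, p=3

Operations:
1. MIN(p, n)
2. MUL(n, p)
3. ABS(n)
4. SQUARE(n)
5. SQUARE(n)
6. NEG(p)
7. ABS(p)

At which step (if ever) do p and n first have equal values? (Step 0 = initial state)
Never

p and n never become equal during execution.

Comparing values at each step:
Initial: p=3, n=6
After step 1: p=3, n=6
After step 2: p=3, n=18
After step 3: p=3, n=18
After step 4: p=3, n=324
After step 5: p=3, n=104976
After step 6: p=-3, n=104976
After step 7: p=3, n=104976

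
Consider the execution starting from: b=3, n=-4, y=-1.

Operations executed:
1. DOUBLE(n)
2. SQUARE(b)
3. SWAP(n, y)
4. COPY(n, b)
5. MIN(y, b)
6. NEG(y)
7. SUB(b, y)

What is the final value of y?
y = 8

Tracing execution:
Step 1: DOUBLE(n) → y = -1
Step 2: SQUARE(b) → y = -1
Step 3: SWAP(n, y) → y = -8
Step 4: COPY(n, b) → y = -8
Step 5: MIN(y, b) → y = -8
Step 6: NEG(y) → y = 8
Step 7: SUB(b, y) → y = 8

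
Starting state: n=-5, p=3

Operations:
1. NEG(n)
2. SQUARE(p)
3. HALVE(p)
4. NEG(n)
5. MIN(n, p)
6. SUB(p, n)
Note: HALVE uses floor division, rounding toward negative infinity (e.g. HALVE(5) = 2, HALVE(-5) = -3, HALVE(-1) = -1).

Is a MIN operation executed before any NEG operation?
No

First MIN: step 5
First NEG: step 1
Since 5 > 1, NEG comes first.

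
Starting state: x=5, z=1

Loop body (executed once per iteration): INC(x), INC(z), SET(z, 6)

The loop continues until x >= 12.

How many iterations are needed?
7

Tracing iterations:
Initial: x=5, z=1
After iteration 1: x=6, z=6
After iteration 2: x=7, z=6
After iteration 3: x=8, z=6
After iteration 4: x=9, z=6
After iteration 5: x=10, z=6
After iteration 6: x=11, z=6
After iteration 7: x=12, z=6
x >= 12 now holds, so the loop exits after 7 iterations.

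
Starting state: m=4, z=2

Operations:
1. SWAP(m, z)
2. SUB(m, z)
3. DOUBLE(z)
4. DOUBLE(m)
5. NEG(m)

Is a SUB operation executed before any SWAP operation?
No

First SUB: step 2
First SWAP: step 1
Since 2 > 1, SWAP comes first.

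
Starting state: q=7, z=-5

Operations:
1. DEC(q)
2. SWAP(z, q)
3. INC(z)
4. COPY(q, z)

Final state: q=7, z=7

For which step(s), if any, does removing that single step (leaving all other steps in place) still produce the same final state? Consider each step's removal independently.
None - removing any single step changes the final result

Testing removal of each single step:
Without step 1: final = q=8, z=8 (different)
Without step 2: final = q=-4, z=-4 (different)
Without step 3: final = q=6, z=6 (different)
Without step 4: final = q=-5, z=7 (different)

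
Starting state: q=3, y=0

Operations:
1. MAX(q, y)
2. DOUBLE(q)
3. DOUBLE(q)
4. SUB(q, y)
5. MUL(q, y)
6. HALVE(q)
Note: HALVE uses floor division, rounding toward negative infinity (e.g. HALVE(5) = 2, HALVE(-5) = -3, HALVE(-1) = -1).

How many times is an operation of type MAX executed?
1

Counting MAX operations:
Step 1: MAX(q, y) ← MAX
Total: 1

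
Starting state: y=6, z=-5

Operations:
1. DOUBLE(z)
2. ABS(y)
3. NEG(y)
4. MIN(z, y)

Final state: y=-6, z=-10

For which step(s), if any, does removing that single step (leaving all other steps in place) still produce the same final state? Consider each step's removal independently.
Step(s) 2, 4

Testing removal of each single step:
Without step 1: final = y=-6, z=-6 (different)
Without step 2: final = y=-6, z=-10 (same)
Without step 3: final = y=6, z=-10 (different)
Without step 4: final = y=-6, z=-10 (same)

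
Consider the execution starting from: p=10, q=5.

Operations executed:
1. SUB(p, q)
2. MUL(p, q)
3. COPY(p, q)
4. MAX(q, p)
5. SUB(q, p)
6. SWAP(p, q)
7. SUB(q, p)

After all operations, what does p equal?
p = 0

Tracing execution:
Step 1: SUB(p, q) → p = 5
Step 2: MUL(p, q) → p = 25
Step 3: COPY(p, q) → p = 5
Step 4: MAX(q, p) → p = 5
Step 5: SUB(q, p) → p = 5
Step 6: SWAP(p, q) → p = 0
Step 7: SUB(q, p) → p = 0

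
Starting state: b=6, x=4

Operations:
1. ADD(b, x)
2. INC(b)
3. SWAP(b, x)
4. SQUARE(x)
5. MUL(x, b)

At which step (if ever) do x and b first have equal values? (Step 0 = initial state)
Never

x and b never become equal during execution.

Comparing values at each step:
Initial: x=4, b=6
After step 1: x=4, b=10
After step 2: x=4, b=11
After step 3: x=11, b=4
After step 4: x=121, b=4
After step 5: x=484, b=4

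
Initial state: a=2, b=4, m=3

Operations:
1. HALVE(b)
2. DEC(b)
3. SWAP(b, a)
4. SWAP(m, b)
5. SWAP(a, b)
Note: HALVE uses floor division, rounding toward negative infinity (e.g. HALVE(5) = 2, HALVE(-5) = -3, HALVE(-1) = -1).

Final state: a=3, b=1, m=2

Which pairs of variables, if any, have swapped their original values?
(m, a)

Comparing initial and final values:
b: 4 → 1
m: 3 → 2
a: 2 → 3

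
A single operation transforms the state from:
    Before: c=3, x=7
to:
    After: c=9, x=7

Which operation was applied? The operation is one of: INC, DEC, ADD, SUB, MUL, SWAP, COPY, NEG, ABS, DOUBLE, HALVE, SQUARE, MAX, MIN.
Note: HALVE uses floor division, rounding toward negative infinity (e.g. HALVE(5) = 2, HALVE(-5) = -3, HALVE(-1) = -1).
SQUARE(c)

Analyzing the change:
Before: c=3, x=7
After: c=9, x=7
Variable c changed from 3 to 9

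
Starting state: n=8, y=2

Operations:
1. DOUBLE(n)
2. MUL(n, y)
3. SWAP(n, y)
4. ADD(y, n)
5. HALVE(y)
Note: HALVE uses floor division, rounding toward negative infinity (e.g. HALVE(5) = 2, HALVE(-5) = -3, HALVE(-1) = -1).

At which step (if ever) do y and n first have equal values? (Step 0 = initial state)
Never

y and n never become equal during execution.

Comparing values at each step:
Initial: y=2, n=8
After step 1: y=2, n=16
After step 2: y=2, n=32
After step 3: y=32, n=2
After step 4: y=34, n=2
After step 5: y=17, n=2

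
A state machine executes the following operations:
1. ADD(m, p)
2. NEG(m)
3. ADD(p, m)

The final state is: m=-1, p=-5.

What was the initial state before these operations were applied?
m=5, p=-4

Working backwards:
Final state: m=-1, p=-5
Before step 3 (ADD(p, m)): m=-1, p=-4
Before step 2 (NEG(m)): m=1, p=-4
Before step 1 (ADD(m, p)): m=5, p=-4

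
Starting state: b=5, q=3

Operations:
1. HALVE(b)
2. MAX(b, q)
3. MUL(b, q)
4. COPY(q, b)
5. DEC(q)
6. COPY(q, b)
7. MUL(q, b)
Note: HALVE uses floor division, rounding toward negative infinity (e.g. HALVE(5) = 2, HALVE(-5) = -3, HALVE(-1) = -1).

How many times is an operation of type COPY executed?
2

Counting COPY operations:
Step 4: COPY(q, b) ← COPY
Step 6: COPY(q, b) ← COPY
Total: 2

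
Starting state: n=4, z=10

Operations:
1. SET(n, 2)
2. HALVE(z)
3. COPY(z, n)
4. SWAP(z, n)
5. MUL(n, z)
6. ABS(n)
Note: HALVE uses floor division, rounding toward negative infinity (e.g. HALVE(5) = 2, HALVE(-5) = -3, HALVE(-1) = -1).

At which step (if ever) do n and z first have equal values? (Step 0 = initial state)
Step 3

n and z first become equal after step 3.

Comparing values at each step:
Initial: n=4, z=10
After step 1: n=2, z=10
After step 2: n=2, z=5
After step 3: n=2, z=2 ← equal!
After step 4: n=2, z=2 ← equal!
After step 5: n=4, z=2
After step 6: n=4, z=2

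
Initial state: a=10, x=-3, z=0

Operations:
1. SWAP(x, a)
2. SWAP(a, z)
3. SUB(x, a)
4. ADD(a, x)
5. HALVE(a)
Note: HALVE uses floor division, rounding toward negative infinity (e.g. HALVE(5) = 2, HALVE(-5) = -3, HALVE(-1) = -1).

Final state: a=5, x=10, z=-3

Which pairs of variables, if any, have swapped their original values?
None

Comparing initial and final values:
a: 10 → 5
z: 0 → -3
x: -3 → 10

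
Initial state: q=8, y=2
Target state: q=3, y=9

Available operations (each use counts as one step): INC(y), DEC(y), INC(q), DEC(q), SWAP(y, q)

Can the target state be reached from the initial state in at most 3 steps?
Yes

Path (3 steps): INC(y) → INC(q) → SWAP(y, q)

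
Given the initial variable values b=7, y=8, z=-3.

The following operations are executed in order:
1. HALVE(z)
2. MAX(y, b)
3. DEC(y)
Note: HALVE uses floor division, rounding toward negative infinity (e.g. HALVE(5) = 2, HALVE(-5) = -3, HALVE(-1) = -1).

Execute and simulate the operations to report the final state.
{b: 7, y: 7, z: -2}

Step-by-step execution:
Initial: b=7, y=8, z=-3
After step 1 (HALVE(z)): b=7, y=8, z=-2
After step 2 (MAX(y, b)): b=7, y=8, z=-2
After step 3 (DEC(y)): b=7, y=7, z=-2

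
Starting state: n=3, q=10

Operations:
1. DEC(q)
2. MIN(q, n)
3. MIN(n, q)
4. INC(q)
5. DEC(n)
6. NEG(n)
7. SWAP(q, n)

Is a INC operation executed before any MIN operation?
No

First INC: step 4
First MIN: step 2
Since 4 > 2, MIN comes first.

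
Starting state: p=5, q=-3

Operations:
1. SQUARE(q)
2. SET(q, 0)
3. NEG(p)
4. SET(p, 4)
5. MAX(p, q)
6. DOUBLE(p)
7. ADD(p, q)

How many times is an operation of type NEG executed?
1

Counting NEG operations:
Step 3: NEG(p) ← NEG
Total: 1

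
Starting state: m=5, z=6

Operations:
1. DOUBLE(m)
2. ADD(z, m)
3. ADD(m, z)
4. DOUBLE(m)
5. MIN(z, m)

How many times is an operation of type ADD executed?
2

Counting ADD operations:
Step 2: ADD(z, m) ← ADD
Step 3: ADD(m, z) ← ADD
Total: 2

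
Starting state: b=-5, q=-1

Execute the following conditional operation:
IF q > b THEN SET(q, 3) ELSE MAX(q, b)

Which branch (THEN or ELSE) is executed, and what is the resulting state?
Branch: THEN, Final state: b=-5, q=3

Evaluating condition: q > b
q = -1, b = -5
Condition is True, so THEN branch executes
After SET(q, 3): b=-5, q=3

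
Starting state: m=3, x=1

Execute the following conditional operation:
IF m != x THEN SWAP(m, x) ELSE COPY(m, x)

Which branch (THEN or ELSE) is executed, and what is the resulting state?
Branch: THEN, Final state: m=1, x=3

Evaluating condition: m != x
m = 3, x = 1
Condition is True, so THEN branch executes
After SWAP(m, x): m=1, x=3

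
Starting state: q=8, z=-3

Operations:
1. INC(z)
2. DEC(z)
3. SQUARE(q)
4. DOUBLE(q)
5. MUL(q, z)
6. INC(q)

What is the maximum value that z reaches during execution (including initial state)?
-2

Values of z at each step:
Initial: z = -3
After step 1: z = -2 ← maximum
After step 2: z = -3
After step 3: z = -3
After step 4: z = -3
After step 5: z = -3
After step 6: z = -3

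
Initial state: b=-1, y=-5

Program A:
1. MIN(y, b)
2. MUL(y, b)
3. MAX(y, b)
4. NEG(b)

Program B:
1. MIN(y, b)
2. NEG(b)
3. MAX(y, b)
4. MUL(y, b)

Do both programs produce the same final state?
No

Program A final state: b=1, y=5
Program B final state: b=1, y=1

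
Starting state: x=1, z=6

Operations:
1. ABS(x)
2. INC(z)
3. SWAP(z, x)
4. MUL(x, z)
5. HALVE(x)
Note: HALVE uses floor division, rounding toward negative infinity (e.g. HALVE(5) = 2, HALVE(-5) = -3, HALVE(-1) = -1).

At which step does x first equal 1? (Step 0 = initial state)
Step 0

Tracing x:
Initial: x = 1 ← first occurrence
After step 1: x = 1
After step 2: x = 1
After step 3: x = 7
After step 4: x = 7
After step 5: x = 3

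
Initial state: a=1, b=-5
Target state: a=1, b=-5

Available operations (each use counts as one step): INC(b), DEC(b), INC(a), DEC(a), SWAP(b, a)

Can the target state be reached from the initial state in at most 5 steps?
Yes

Path (0 steps): 0 steps (already at target)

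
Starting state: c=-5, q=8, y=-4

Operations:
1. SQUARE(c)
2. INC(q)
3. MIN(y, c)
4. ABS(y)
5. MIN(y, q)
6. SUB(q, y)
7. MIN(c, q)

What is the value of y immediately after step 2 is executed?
y = -4

Tracing y through execution:
Initial: y = -4
After step 1 (SQUARE(c)): y = -4
After step 2 (INC(q)): y = -4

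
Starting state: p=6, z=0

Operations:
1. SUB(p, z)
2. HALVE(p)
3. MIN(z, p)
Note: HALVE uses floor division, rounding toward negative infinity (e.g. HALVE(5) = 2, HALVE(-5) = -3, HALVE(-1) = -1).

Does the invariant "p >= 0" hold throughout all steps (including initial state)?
Yes

The invariant holds at every step.

State at each step:
Initial: p=6, z=0
After step 1: p=6, z=0
After step 2: p=3, z=0
After step 3: p=3, z=0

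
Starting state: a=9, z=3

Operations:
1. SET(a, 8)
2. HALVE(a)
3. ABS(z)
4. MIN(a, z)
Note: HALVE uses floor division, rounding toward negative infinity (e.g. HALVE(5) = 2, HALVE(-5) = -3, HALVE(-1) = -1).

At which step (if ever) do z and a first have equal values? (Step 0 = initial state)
Step 4

z and a first become equal after step 4.

Comparing values at each step:
Initial: z=3, a=9
After step 1: z=3, a=8
After step 2: z=3, a=4
After step 3: z=3, a=4
After step 4: z=3, a=3 ← equal!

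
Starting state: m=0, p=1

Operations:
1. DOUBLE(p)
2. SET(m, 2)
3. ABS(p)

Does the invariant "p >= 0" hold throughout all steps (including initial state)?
Yes

The invariant holds at every step.

State at each step:
Initial: m=0, p=1
After step 1: m=0, p=2
After step 2: m=2, p=2
After step 3: m=2, p=2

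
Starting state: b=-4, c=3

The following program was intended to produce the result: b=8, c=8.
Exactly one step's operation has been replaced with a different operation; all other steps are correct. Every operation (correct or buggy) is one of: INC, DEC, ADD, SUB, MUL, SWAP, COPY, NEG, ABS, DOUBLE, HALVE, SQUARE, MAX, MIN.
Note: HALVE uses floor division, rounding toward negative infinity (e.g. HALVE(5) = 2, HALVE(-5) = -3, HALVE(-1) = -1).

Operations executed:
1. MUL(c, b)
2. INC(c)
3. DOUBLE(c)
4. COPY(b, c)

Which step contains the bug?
Step 1

Trace with buggy code:
Initial: b=-4, c=3
After step 1: b=-4, c=-12
After step 2: b=-4, c=-11
After step 3: b=-4, c=-22
After step 4: b=-22, c=-22
Actual final b=-22, c=-22 ≠ expected b=8, c=8.
Step 1 is the only position where a single-operation replacement can produce the expected result.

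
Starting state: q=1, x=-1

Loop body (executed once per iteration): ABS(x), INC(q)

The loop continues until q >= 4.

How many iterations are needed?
3

Tracing iterations:
Initial: q=1, x=-1
After iteration 1: q=2, x=1
After iteration 2: q=3, x=1
After iteration 3: q=4, x=1
q >= 4 now holds, so the loop exits after 3 iterations.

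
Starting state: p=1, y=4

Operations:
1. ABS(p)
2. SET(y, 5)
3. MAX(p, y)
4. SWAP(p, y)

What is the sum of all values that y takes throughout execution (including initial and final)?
23

Values of y at each step:
Initial: y = 4
After step 1: y = 4
After step 2: y = 5
After step 3: y = 5
After step 4: y = 5
Sum = 4 + 4 + 5 + 5 + 5 = 23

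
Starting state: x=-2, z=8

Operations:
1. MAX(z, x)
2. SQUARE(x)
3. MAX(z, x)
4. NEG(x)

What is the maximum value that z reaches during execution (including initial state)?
8

Values of z at each step:
Initial: z = 8 ← maximum
After step 1: z = 8
After step 2: z = 8
After step 3: z = 8
After step 4: z = 8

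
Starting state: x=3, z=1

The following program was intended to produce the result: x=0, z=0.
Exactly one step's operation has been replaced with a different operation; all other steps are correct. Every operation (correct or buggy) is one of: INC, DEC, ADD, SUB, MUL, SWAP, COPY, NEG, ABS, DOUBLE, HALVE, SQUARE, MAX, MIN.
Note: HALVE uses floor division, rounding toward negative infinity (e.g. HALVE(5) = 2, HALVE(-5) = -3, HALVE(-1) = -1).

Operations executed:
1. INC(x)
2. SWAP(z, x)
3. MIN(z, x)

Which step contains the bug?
Step 1

Trace with buggy code:
Initial: x=3, z=1
After step 1: x=4, z=1
After step 2: x=1, z=4
After step 3: x=1, z=1
Actual final x=1, z=1 ≠ expected x=0, z=0.
Step 1 is the only position where a single-operation replacement can produce the expected result.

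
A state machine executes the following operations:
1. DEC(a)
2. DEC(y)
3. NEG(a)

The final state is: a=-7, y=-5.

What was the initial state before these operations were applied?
a=8, y=-4

Working backwards:
Final state: a=-7, y=-5
Before step 3 (NEG(a)): a=7, y=-5
Before step 2 (DEC(y)): a=7, y=-4
Before step 1 (DEC(a)): a=8, y=-4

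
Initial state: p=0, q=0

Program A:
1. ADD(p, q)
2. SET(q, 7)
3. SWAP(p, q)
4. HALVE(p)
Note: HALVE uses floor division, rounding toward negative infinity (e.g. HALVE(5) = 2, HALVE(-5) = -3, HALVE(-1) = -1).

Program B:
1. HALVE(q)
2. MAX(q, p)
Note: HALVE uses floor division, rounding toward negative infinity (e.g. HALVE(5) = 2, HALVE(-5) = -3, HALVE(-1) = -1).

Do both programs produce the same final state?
No

Program A final state: p=3, q=0
Program B final state: p=0, q=0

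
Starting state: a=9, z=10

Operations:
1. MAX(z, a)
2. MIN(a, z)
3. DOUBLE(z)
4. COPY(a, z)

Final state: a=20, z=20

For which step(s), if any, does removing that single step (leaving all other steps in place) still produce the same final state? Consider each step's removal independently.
Step(s) 1, 2

Testing removal of each single step:
Without step 1: final = a=20, z=20 (same)
Without step 2: final = a=20, z=20 (same)
Without step 3: final = a=10, z=10 (different)
Without step 4: final = a=9, z=20 (different)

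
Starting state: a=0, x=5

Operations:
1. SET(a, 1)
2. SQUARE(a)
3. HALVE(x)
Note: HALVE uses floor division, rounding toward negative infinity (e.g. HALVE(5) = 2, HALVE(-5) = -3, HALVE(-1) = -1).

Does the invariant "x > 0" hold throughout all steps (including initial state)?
Yes

The invariant holds at every step.

State at each step:
Initial: a=0, x=5
After step 1: a=1, x=5
After step 2: a=1, x=5
After step 3: a=1, x=2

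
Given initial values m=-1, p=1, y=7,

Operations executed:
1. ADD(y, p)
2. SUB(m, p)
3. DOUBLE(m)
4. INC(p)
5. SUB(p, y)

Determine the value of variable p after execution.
p = -6

Tracing execution:
Step 1: ADD(y, p) → p = 1
Step 2: SUB(m, p) → p = 1
Step 3: DOUBLE(m) → p = 1
Step 4: INC(p) → p = 2
Step 5: SUB(p, y) → p = -6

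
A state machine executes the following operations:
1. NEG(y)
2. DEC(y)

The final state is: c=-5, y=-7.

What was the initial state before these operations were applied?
c=-5, y=6

Working backwards:
Final state: c=-5, y=-7
Before step 2 (DEC(y)): c=-5, y=-6
Before step 1 (NEG(y)): c=-5, y=6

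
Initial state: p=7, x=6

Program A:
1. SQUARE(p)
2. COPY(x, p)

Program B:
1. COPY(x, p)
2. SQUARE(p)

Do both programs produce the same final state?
No

Program A final state: p=49, x=49
Program B final state: p=49, x=7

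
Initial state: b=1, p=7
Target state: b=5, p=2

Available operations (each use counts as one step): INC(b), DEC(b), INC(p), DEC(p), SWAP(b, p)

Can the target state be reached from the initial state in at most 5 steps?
Yes

Path (4 steps): INC(b) → DEC(p) → DEC(p) → SWAP(b, p)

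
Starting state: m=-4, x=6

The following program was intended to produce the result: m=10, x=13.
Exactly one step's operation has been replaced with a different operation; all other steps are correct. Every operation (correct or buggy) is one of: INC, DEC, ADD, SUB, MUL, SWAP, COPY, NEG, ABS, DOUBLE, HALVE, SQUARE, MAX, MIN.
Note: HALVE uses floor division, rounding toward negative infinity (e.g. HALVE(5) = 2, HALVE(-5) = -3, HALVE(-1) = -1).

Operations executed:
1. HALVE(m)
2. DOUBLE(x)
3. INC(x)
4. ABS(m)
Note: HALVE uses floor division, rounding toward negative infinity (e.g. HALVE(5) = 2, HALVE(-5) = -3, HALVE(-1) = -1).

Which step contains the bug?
Step 1

Trace with buggy code:
Initial: m=-4, x=6
After step 1: m=-2, x=6
After step 2: m=-2, x=12
After step 3: m=-2, x=13
After step 4: m=2, x=13
Actual final m=2, x=13 ≠ expected m=10, x=13.
Step 1 is the only position where a single-operation replacement can produce the expected result.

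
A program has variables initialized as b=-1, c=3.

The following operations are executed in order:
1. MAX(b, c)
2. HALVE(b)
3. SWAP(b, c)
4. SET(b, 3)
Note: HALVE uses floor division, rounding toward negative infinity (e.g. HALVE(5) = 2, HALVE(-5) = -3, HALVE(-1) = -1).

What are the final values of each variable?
{b: 3, c: 1}

Step-by-step execution:
Initial: b=-1, c=3
After step 1 (MAX(b, c)): b=3, c=3
After step 2 (HALVE(b)): b=1, c=3
After step 3 (SWAP(b, c)): b=3, c=1
After step 4 (SET(b, 3)): b=3, c=1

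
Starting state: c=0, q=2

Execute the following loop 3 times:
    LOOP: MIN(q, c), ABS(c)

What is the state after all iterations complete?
c=0, q=0

Iteration trace:
Start: c=0, q=2
After iteration 1: c=0, q=0
After iteration 2: c=0, q=0
After iteration 3: c=0, q=0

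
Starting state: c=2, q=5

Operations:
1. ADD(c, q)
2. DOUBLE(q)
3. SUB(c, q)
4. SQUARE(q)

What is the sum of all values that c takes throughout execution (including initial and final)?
10

Values of c at each step:
Initial: c = 2
After step 1: c = 7
After step 2: c = 7
After step 3: c = -3
After step 4: c = -3
Sum = 2 + 7 + 7 + -3 + -3 = 10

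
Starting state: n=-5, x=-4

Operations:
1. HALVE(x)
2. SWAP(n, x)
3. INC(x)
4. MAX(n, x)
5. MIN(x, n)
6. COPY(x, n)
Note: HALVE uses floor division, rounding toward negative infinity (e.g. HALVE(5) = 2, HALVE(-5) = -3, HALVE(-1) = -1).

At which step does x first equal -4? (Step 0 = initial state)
Step 0

Tracing x:
Initial: x = -4 ← first occurrence
After step 1: x = -2
After step 2: x = -5
After step 3: x = -4
After step 4: x = -4
After step 5: x = -4
After step 6: x = -2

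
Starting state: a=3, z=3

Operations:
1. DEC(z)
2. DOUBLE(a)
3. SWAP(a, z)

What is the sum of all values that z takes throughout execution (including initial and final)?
13

Values of z at each step:
Initial: z = 3
After step 1: z = 2
After step 2: z = 2
After step 3: z = 6
Sum = 3 + 2 + 2 + 6 = 13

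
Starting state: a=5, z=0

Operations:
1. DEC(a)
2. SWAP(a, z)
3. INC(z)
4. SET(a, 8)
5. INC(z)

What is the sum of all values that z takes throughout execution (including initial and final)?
20

Values of z at each step:
Initial: z = 0
After step 1: z = 0
After step 2: z = 4
After step 3: z = 5
After step 4: z = 5
After step 5: z = 6
Sum = 0 + 0 + 4 + 5 + 5 + 6 = 20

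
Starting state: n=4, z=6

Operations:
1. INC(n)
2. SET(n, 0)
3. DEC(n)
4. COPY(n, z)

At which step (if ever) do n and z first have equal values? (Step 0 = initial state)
Step 4

n and z first become equal after step 4.

Comparing values at each step:
Initial: n=4, z=6
After step 1: n=5, z=6
After step 2: n=0, z=6
After step 3: n=-1, z=6
After step 4: n=6, z=6 ← equal!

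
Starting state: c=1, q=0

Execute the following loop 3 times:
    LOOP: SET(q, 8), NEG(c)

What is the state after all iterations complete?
c=-1, q=8

Iteration trace:
Start: c=1, q=0
After iteration 1: c=-1, q=8
After iteration 2: c=1, q=8
After iteration 3: c=-1, q=8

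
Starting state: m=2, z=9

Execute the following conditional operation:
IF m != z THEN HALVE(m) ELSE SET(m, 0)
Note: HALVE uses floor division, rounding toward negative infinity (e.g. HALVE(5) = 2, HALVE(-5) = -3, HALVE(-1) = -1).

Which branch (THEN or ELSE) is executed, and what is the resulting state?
Branch: THEN, Final state: m=1, z=9

Evaluating condition: m != z
m = 2, z = 9
Condition is True, so THEN branch executes
After HALVE(m): m=1, z=9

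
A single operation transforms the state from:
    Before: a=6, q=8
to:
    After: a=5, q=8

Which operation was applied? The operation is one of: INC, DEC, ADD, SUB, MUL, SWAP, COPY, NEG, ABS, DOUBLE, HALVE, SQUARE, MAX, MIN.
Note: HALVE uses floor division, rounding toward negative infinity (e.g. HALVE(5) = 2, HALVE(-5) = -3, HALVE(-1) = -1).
DEC(a)

Analyzing the change:
Before: a=6, q=8
After: a=5, q=8
Variable a changed from 6 to 5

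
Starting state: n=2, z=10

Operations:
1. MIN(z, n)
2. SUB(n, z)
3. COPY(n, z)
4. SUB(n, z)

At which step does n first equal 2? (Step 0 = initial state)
Step 0

Tracing n:
Initial: n = 2 ← first occurrence
After step 1: n = 2
After step 2: n = 0
After step 3: n = 2
After step 4: n = 0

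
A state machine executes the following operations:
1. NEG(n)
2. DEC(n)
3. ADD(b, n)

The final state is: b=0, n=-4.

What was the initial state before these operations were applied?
b=4, n=3

Working backwards:
Final state: b=0, n=-4
Before step 3 (ADD(b, n)): b=4, n=-4
Before step 2 (DEC(n)): b=4, n=-3
Before step 1 (NEG(n)): b=4, n=3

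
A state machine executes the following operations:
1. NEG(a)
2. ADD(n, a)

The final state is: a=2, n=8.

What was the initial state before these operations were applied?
a=-2, n=6

Working backwards:
Final state: a=2, n=8
Before step 2 (ADD(n, a)): a=2, n=6
Before step 1 (NEG(a)): a=-2, n=6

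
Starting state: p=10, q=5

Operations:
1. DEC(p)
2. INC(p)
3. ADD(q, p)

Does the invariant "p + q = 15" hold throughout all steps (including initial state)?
No, violated after step 1

The invariant is violated after step 1.

State at each step:
Initial: p=10, q=5
After step 1: p=9, q=5
After step 2: p=10, q=5
After step 3: p=10, q=15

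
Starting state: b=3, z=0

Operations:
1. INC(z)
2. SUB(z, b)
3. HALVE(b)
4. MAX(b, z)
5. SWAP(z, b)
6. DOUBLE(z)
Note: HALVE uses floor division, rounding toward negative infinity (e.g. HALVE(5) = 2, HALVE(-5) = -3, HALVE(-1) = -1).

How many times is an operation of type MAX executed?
1

Counting MAX operations:
Step 4: MAX(b, z) ← MAX
Total: 1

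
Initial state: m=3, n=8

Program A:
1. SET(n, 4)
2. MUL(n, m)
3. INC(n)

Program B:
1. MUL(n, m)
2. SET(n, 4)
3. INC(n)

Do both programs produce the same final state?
No

Program A final state: m=3, n=13
Program B final state: m=3, n=5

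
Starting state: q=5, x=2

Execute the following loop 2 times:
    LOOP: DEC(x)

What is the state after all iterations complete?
q=5, x=0

Iteration trace:
Start: q=5, x=2
After iteration 1: q=5, x=1
After iteration 2: q=5, x=0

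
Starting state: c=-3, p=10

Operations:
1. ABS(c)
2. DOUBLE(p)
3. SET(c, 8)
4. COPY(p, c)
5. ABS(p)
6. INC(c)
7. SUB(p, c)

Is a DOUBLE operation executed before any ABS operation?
No

First DOUBLE: step 2
First ABS: step 1
Since 2 > 1, ABS comes first.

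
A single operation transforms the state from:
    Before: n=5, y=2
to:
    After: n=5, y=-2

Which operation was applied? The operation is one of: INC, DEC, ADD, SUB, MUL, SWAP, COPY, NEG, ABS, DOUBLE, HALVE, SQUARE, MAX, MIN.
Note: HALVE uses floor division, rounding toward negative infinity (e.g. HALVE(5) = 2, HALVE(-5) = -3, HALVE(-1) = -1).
NEG(y)

Analyzing the change:
Before: n=5, y=2
After: n=5, y=-2
Variable y changed from 2 to -2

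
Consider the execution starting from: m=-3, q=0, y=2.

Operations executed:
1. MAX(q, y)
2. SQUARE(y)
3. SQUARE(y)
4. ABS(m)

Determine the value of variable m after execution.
m = 3

Tracing execution:
Step 1: MAX(q, y) → m = -3
Step 2: SQUARE(y) → m = -3
Step 3: SQUARE(y) → m = -3
Step 4: ABS(m) → m = 3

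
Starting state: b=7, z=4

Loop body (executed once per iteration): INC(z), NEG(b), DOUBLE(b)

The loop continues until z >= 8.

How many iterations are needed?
4

Tracing iterations:
Initial: b=7, z=4
After iteration 1: b=-14, z=5
After iteration 2: b=28, z=6
After iteration 3: b=-56, z=7
After iteration 4: b=112, z=8
z >= 8 now holds, so the loop exits after 4 iterations.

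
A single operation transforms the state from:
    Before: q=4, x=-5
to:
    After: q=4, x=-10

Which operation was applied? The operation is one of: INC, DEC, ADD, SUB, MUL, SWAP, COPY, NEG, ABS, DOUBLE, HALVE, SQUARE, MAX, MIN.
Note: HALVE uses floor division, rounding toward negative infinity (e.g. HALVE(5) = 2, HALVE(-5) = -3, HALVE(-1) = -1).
DOUBLE(x)

Analyzing the change:
Before: q=4, x=-5
After: q=4, x=-10
Variable x changed from -5 to -10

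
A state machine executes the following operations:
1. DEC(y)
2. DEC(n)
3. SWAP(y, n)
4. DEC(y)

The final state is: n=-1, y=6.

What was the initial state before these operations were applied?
n=8, y=0

Working backwards:
Final state: n=-1, y=6
Before step 4 (DEC(y)): n=-1, y=7
Before step 3 (SWAP(y, n)): n=7, y=-1
Before step 2 (DEC(n)): n=8, y=-1
Before step 1 (DEC(y)): n=8, y=0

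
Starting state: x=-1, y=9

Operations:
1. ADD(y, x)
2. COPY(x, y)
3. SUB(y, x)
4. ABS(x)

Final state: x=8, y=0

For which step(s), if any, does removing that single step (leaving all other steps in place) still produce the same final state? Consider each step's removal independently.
Step(s) 4

Testing removal of each single step:
Without step 1: final = x=9, y=0 (different)
Without step 2: final = x=1, y=9 (different)
Without step 3: final = x=8, y=8 (different)
Without step 4: final = x=8, y=0 (same)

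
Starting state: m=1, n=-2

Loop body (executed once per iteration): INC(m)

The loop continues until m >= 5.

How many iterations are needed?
4

Tracing iterations:
Initial: m=1, n=-2
After iteration 1: m=2, n=-2
After iteration 2: m=3, n=-2
After iteration 3: m=4, n=-2
After iteration 4: m=5, n=-2
m >= 5 now holds, so the loop exits after 4 iterations.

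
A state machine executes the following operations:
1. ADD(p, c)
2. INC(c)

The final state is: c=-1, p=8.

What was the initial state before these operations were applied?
c=-2, p=10

Working backwards:
Final state: c=-1, p=8
Before step 2 (INC(c)): c=-2, p=8
Before step 1 (ADD(p, c)): c=-2, p=10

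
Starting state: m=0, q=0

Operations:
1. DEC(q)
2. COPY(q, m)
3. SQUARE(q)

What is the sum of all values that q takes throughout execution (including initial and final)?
-1

Values of q at each step:
Initial: q = 0
After step 1: q = -1
After step 2: q = 0
After step 3: q = 0
Sum = 0 + -1 + 0 + 0 = -1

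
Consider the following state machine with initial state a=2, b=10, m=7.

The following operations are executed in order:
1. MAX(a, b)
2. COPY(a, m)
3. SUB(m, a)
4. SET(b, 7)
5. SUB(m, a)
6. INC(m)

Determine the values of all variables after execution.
{a: 7, b: 7, m: -6}

Step-by-step execution:
Initial: a=2, b=10, m=7
After step 1 (MAX(a, b)): a=10, b=10, m=7
After step 2 (COPY(a, m)): a=7, b=10, m=7
After step 3 (SUB(m, a)): a=7, b=10, m=0
After step 4 (SET(b, 7)): a=7, b=7, m=0
After step 5 (SUB(m, a)): a=7, b=7, m=-7
After step 6 (INC(m)): a=7, b=7, m=-6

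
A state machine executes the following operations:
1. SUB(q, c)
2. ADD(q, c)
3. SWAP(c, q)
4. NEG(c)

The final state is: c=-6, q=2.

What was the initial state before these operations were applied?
c=2, q=6

Working backwards:
Final state: c=-6, q=2
Before step 4 (NEG(c)): c=6, q=2
Before step 3 (SWAP(c, q)): c=2, q=6
Before step 2 (ADD(q, c)): c=2, q=4
Before step 1 (SUB(q, c)): c=2, q=6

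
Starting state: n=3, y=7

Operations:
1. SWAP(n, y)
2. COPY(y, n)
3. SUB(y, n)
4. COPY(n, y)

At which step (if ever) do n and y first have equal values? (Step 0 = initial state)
Step 2

n and y first become equal after step 2.

Comparing values at each step:
Initial: n=3, y=7
After step 1: n=7, y=3
After step 2: n=7, y=7 ← equal!
After step 3: n=7, y=0
After step 4: n=0, y=0 ← equal!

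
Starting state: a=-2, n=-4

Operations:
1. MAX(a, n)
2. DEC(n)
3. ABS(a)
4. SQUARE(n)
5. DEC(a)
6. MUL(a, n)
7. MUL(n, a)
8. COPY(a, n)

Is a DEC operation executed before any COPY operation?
Yes

First DEC: step 2
First COPY: step 8
Since 2 < 8, DEC comes first.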